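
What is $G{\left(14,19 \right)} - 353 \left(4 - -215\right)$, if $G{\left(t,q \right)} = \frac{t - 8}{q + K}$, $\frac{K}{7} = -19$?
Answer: $- \frac{1468834}{19} \approx -77307.0$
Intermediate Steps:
$K = -133$ ($K = 7 \left(-19\right) = -133$)
$G{\left(t,q \right)} = \frac{-8 + t}{-133 + q}$ ($G{\left(t,q \right)} = \frac{t - 8}{q - 133} = \frac{-8 + t}{-133 + q}$)
$G{\left(14,19 \right)} - 353 \left(4 - -215\right) = \frac{-8 + 14}{-133 + 19} - 353 \left(4 - -215\right) = \frac{1}{-114} \cdot 6 - 353 \left(4 + 215\right) = \left(- \frac{1}{114}\right) 6 - 77307 = - \frac{1}{19} - 77307 = - \frac{1468834}{19}$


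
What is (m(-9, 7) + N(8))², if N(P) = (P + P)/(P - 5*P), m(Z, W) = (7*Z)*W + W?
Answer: 755161/4 ≈ 1.8879e+5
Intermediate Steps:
m(Z, W) = W + 7*W*Z (m(Z, W) = 7*W*Z + W = W + 7*W*Z)
N(P) = -½ (N(P) = (2*P)/((-4*P)) = (2*P)*(-1/(4*P)) = -½)
(m(-9, 7) + N(8))² = (7*(1 + 7*(-9)) - ½)² = (7*(1 - 63) - ½)² = (7*(-62) - ½)² = (-434 - ½)² = (-869/2)² = 755161/4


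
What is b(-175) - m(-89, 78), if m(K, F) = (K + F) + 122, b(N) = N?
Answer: -286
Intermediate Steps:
m(K, F) = 122 + F + K (m(K, F) = (F + K) + 122 = 122 + F + K)
b(-175) - m(-89, 78) = -175 - (122 + 78 - 89) = -175 - 1*111 = -175 - 111 = -286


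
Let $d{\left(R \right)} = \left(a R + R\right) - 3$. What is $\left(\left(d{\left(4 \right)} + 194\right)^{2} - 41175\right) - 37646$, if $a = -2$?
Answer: $-43852$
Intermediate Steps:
$d{\left(R \right)} = -3 - R$ ($d{\left(R \right)} = \left(- 2 R + R\right) - 3 = - R - 3 = -3 - R$)
$\left(\left(d{\left(4 \right)} + 194\right)^{2} - 41175\right) - 37646 = \left(\left(\left(-3 - 4\right) + 194\right)^{2} - 41175\right) - 37646 = \left(\left(-7 + 194\right)^{2} - 41175\right) - 37646 = \left(187^{2} - 41175\right) - 37646 = \left(34969 - 41175\right) - 37646 = -6206 - 37646 = -43852$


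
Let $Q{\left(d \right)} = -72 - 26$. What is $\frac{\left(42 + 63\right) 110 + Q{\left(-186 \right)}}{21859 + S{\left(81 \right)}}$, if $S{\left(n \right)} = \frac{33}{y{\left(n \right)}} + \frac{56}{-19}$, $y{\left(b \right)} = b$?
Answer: $\frac{1468719}{2803091} \approx 0.52396$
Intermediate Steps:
$Q{\left(d \right)} = -98$ ($Q{\left(d \right)} = -72 - 26 = -98$)
$S{\left(n \right)} = - \frac{56}{19} + \frac{33}{n}$ ($S{\left(n \right)} = \frac{33}{n} + \frac{56}{-19} = \frac{33}{n} + 56 \left(- \frac{1}{19}\right) = \frac{33}{n} - \frac{56}{19} = - \frac{56}{19} + \frac{33}{n}$)
$\frac{\left(42 + 63\right) 110 + Q{\left(-186 \right)}}{21859 + S{\left(81 \right)}} = \frac{\left(42 + 63\right) 110 - 98}{21859 - \left(\frac{56}{19} - \frac{33}{81}\right)} = \frac{105 \cdot 110 - 98}{21859 + \left(- \frac{56}{19} + 33 \cdot \frac{1}{81}\right)} = \frac{11550 - 98}{21859 + \left(- \frac{56}{19} + \frac{11}{27}\right)} = \frac{11452}{21859 - \frac{1303}{513}} = \frac{11452}{\frac{11212364}{513}} = 11452 \cdot \frac{513}{11212364} = \frac{1468719}{2803091}$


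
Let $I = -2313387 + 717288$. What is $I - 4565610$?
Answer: $-6161709$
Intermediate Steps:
$I = -1596099$
$I - 4565610 = -1596099 - 4565610 = -6161709$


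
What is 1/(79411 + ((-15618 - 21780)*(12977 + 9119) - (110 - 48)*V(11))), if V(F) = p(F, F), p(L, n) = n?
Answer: -1/826267479 ≈ -1.2103e-9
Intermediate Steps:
V(F) = F
1/(79411 + ((-15618 - 21780)*(12977 + 9119) - (110 - 48)*V(11))) = 1/(79411 + ((-15618 - 21780)*(12977 + 9119) - (110 - 48)*11)) = 1/(79411 + (-37398*22096 - 62*11)) = 1/(79411 + (-826346208 - 1*682)) = 1/(79411 + (-826346208 - 682)) = 1/(79411 - 826346890) = 1/(-826267479) = -1/826267479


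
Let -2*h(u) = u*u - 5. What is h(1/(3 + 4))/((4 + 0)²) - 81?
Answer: -31691/392 ≈ -80.844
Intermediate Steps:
h(u) = 5/2 - u²/2 (h(u) = -(u*u - 5)/2 = -(u² - 5)/2 = -(-5 + u²)/2 = 5/2 - u²/2)
h(1/(3 + 4))/((4 + 0)²) - 81 = (5/2 - 1/(2*(3 + 4)²))/((4 + 0)²) - 81 = (5/2 - (1/7)²/2)/(4²) - 81 = (5/2 - (⅐)²/2)/16 - 81 = (5/2 - ½*1/49)/16 - 81 = (5/2 - 1/98)/16 - 81 = (1/16)*(122/49) - 81 = 61/392 - 81 = -31691/392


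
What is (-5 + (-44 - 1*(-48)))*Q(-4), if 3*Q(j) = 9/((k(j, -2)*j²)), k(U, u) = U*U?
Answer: -3/256 ≈ -0.011719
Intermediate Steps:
k(U, u) = U²
Q(j) = 3/j⁴ (Q(j) = (9/((j²*j²)))/3 = (9/(j⁴))/3 = (9/j⁴)/3 = 3/j⁴)
(-5 + (-44 - 1*(-48)))*Q(-4) = (-5 + (-44 - 1*(-48)))*(3/(-4)⁴) = (-5 + (-44 + 48))*(3*(1/256)) = (-5 + 4)*(3/256) = -1*3/256 = -3/256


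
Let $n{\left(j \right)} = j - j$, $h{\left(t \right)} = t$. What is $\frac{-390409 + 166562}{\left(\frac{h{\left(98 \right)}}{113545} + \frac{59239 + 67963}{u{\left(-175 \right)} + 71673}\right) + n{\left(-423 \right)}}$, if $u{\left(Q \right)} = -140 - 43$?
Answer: $- \frac{181704042739635}{1445015711} \approx -1.2575 \cdot 10^{5}$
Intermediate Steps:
$u{\left(Q \right)} = -183$ ($u{\left(Q \right)} = -140 - 43 = -183$)
$n{\left(j \right)} = 0$
$\frac{-390409 + 166562}{\left(\frac{h{\left(98 \right)}}{113545} + \frac{59239 + 67963}{u{\left(-175 \right)} + 71673}\right) + n{\left(-423 \right)}} = \frac{-390409 + 166562}{\left(\frac{98}{113545} + \frac{59239 + 67963}{-183 + 71673}\right) + 0} = - \frac{223847}{\left(98 \cdot \frac{1}{113545} + \frac{127202}{71490}\right) + 0} = - \frac{223847}{\left(\frac{98}{113545} + 127202 \cdot \frac{1}{71490}\right) + 0} = - \frac{223847}{\left(\frac{98}{113545} + \frac{63601}{35745}\right) + 0} = - \frac{223847}{\frac{1445015711}{811733205} + 0} = - \frac{223847}{\frac{1445015711}{811733205}} = \left(-223847\right) \frac{811733205}{1445015711} = - \frac{181704042739635}{1445015711}$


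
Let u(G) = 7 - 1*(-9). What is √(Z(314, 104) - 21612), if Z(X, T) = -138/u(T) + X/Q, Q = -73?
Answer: I*√1843827722/292 ≈ 147.05*I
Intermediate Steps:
u(G) = 16 (u(G) = 7 + 9 = 16)
Z(X, T) = -69/8 - X/73 (Z(X, T) = -138/16 + X/(-73) = -138*1/16 + X*(-1/73) = -69/8 - X/73)
√(Z(314, 104) - 21612) = √((-69/8 - 1/73*314) - 21612) = √((-69/8 - 314/73) - 21612) = √(-7549/584 - 21612) = √(-12628957/584) = I*√1843827722/292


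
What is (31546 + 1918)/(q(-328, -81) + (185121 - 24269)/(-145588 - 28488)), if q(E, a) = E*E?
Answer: 1456319816/4681907883 ≈ 0.31105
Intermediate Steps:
q(E, a) = E**2
(31546 + 1918)/(q(-328, -81) + (185121 - 24269)/(-145588 - 28488)) = (31546 + 1918)/((-328)**2 + (185121 - 24269)/(-145588 - 28488)) = 33464/(107584 + 160852/(-174076)) = 33464/(107584 + 160852*(-1/174076)) = 33464/(107584 - 40213/43519) = 33464/(4681907883/43519) = 33464*(43519/4681907883) = 1456319816/4681907883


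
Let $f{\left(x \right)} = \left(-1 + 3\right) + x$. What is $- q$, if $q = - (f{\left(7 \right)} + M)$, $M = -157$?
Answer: $-148$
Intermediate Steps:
$f{\left(x \right)} = 2 + x$
$q = 148$ ($q = - (\left(2 + 7\right) - 157) = - (9 - 157) = \left(-1\right) \left(-148\right) = 148$)
$- q = \left(-1\right) 148 = -148$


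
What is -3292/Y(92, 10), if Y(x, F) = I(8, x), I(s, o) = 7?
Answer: -3292/7 ≈ -470.29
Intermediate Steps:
Y(x, F) = 7
-3292/Y(92, 10) = -3292/7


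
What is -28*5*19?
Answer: -2660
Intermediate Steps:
-28*5*19 = -140*19 = -2660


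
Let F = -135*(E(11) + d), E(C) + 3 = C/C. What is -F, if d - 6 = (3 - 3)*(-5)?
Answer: 540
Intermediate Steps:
E(C) = -2 (E(C) = -3 + C/C = -3 + 1 = -2)
d = 6 (d = 6 + (3 - 3)*(-5) = 6 + 0*(-5) = 6 + 0 = 6)
F = -540 (F = -135*(-2 + 6) = -135*4 = -540)
-F = -1*(-540) = 540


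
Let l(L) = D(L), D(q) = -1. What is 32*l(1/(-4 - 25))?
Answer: -32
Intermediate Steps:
l(L) = -1
32*l(1/(-4 - 25)) = 32*(-1) = -32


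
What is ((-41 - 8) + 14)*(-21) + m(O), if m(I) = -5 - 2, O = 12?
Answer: 728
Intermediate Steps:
m(I) = -7
((-41 - 8) + 14)*(-21) + m(O) = ((-41 - 8) + 14)*(-21) - 7 = (-49 + 14)*(-21) - 7 = -35*(-21) - 7 = 735 - 7 = 728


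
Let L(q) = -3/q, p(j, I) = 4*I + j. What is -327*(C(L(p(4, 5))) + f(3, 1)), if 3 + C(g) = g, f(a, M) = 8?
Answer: -12753/8 ≈ -1594.1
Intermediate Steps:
p(j, I) = j + 4*I
C(g) = -3 + g
-327*(C(L(p(4, 5))) + f(3, 1)) = -327*((-3 - 3/(4 + 4*5)) + 8) = -327*((-3 - 3/(4 + 20)) + 8) = -327*((-3 - 3/24) + 8) = -327*((-3 - 3*1/24) + 8) = -327*((-3 - ⅛) + 8) = -327*(-25/8 + 8) = -327*39/8 = -12753/8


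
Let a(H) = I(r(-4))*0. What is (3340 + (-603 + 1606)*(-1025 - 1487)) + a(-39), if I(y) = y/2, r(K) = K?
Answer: -2516196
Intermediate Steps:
I(y) = y/2 (I(y) = y*(½) = y/2)
a(H) = 0 (a(H) = ((½)*(-4))*0 = -2*0 = 0)
(3340 + (-603 + 1606)*(-1025 - 1487)) + a(-39) = (3340 + (-603 + 1606)*(-1025 - 1487)) + 0 = (3340 + 1003*(-2512)) + 0 = (3340 - 2519536) + 0 = -2516196 + 0 = -2516196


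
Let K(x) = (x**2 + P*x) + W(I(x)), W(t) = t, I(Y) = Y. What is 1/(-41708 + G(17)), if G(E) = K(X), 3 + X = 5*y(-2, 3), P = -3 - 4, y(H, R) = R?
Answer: -1/41636 ≈ -2.4018e-5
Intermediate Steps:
P = -7
X = 12 (X = -3 + 5*3 = -3 + 15 = 12)
K(x) = x**2 - 6*x (K(x) = (x**2 - 7*x) + x = x**2 - 6*x)
G(E) = 72 (G(E) = 12*(-6 + 12) = 12*6 = 72)
1/(-41708 + G(17)) = 1/(-41708 + 72) = 1/(-41636) = -1/41636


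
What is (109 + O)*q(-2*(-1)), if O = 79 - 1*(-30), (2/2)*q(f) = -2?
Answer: -436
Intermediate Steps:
q(f) = -2
O = 109 (O = 79 + 30 = 109)
(109 + O)*q(-2*(-1)) = (109 + 109)*(-2) = 218*(-2) = -436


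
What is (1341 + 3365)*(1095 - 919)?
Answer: 828256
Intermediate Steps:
(1341 + 3365)*(1095 - 919) = 4706*176 = 828256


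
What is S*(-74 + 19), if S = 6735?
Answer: -370425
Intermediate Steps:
S*(-74 + 19) = 6735*(-74 + 19) = 6735*(-55) = -370425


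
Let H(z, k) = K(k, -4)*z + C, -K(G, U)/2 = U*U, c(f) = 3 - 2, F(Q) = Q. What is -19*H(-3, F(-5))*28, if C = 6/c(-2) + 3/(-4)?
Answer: -53865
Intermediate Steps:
c(f) = 1
C = 21/4 (C = 6/1 + 3/(-4) = 6*1 + 3*(-¼) = 6 - ¾ = 21/4 ≈ 5.2500)
K(G, U) = -2*U² (K(G, U) = -2*U*U = -2*U²)
H(z, k) = 21/4 - 32*z (H(z, k) = (-2*(-4)²)*z + 21/4 = (-2*16)*z + 21/4 = -32*z + 21/4 = 21/4 - 32*z)
-19*H(-3, F(-5))*28 = -19*(21/4 - 32*(-3))*28 = -19*(21/4 + 96)*28 = -19*405/4*28 = -7695/4*28 = -53865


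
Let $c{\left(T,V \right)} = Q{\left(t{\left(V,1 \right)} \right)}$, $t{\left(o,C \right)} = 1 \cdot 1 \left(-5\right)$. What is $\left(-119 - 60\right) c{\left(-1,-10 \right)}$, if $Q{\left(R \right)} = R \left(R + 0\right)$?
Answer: $-4475$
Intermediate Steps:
$t{\left(o,C \right)} = -5$ ($t{\left(o,C \right)} = 1 \left(-5\right) = -5$)
$Q{\left(R \right)} = R^{2}$ ($Q{\left(R \right)} = R R = R^{2}$)
$c{\left(T,V \right)} = 25$ ($c{\left(T,V \right)} = \left(-5\right)^{2} = 25$)
$\left(-119 - 60\right) c{\left(-1,-10 \right)} = \left(-119 - 60\right) 25 = \left(-179\right) 25 = -4475$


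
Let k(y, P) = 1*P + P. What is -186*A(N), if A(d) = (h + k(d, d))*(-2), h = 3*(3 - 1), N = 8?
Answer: 8184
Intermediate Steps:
k(y, P) = 2*P (k(y, P) = P + P = 2*P)
h = 6 (h = 3*2 = 6)
A(d) = -12 - 4*d (A(d) = (6 + 2*d)*(-2) = -12 - 4*d)
-186*A(N) = -186*(-12 - 4*8) = -186*(-12 - 32) = -186*(-44) = 8184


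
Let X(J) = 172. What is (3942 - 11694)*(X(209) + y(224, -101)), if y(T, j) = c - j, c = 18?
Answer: -2255832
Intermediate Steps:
y(T, j) = 18 - j
(3942 - 11694)*(X(209) + y(224, -101)) = (3942 - 11694)*(172 + (18 - 1*(-101))) = -7752*(172 + (18 + 101)) = -7752*(172 + 119) = -7752*291 = -2255832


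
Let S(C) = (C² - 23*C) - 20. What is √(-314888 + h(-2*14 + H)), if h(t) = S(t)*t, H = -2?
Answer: 2*I*√90497 ≈ 601.65*I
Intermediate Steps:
S(C) = -20 + C² - 23*C
h(t) = t*(-20 + t² - 23*t) (h(t) = (-20 + t² - 23*t)*t = t*(-20 + t² - 23*t))
√(-314888 + h(-2*14 + H)) = √(-314888 + (-2*14 - 2)*(-20 + (-2*14 - 2)² - 23*(-2*14 - 2))) = √(-314888 + (-28 - 2)*(-20 + (-28 - 2)² - 23*(-28 - 2))) = √(-314888 - 30*(-20 + (-30)² - 23*(-30))) = √(-314888 - 30*(-20 + 900 + 690)) = √(-314888 - 30*1570) = √(-314888 - 47100) = √(-361988) = 2*I*√90497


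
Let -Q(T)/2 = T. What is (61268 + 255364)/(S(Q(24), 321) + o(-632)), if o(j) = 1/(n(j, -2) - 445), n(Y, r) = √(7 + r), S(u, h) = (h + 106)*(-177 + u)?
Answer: -6023851590489240/1827805007369251 + 316632*√5/1827805007369251 ≈ -3.2957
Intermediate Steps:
Q(T) = -2*T
S(u, h) = (-177 + u)*(106 + h) (S(u, h) = (106 + h)*(-177 + u) = (-177 + u)*(106 + h))
o(j) = 1/(-445 + √5) (o(j) = 1/(√(7 - 2) - 445) = 1/(√5 - 445) = 1/(-445 + √5))
(61268 + 255364)/(S(Q(24), 321) + o(-632)) = (61268 + 255364)/((-18762 - 177*321 + 106*(-2*24) + 321*(-2*24)) + (-89/39604 - √5/198020)) = 316632/((-18762 - 56817 + 106*(-48) + 321*(-48)) + (-89/39604 - √5/198020)) = 316632/((-18762 - 56817 - 5088 - 15408) + (-89/39604 - √5/198020)) = 316632/(-96075 + (-89/39604 - √5/198020)) = 316632/(-3804954389/39604 - √5/198020)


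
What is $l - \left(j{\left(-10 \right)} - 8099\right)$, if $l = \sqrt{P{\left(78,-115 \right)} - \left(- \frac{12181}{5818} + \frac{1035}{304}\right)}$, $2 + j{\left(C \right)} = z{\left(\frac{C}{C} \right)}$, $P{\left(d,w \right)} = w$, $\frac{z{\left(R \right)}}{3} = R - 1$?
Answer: $8101 + \frac{i \sqrt{5685061367553}}{221084} \approx 8101.0 + 10.785 i$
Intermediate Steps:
$z{\left(R \right)} = -3 + 3 R$ ($z{\left(R \right)} = 3 \left(R - 1\right) = 3 \left(-1 + R\right) = -3 + 3 R$)
$j{\left(C \right)} = -2$ ($j{\left(C \right)} = -2 - \left(3 - 3 \frac{C}{C}\right) = -2 + \left(-3 + 3 \cdot 1\right) = -2 + \left(-3 + 3\right) = -2 + 0 = -2$)
$l = \frac{i \sqrt{5685061367553}}{221084}$ ($l = \sqrt{-115 - \left(- \frac{12181}{5818} + \frac{1035}{304}\right)} = \sqrt{-115 - \frac{1159303}{884336}} = \sqrt{- \frac{102857943}{884336}} = \frac{i \sqrt{5685061367553}}{221084} \approx 10.785 i$)
$l - \left(j{\left(-10 \right)} - 8099\right) = \frac{i \sqrt{5685061367553}}{221084} - \left(-2 - 8099\right) = \frac{i \sqrt{5685061367553}}{221084} - -8101 = \frac{i \sqrt{5685061367553}}{221084} + 8101 = 8101 + \frac{i \sqrt{5685061367553}}{221084}$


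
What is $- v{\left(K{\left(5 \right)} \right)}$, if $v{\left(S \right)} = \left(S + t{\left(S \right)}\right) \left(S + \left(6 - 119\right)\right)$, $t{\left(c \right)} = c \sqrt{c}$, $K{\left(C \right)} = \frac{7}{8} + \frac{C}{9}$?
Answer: $\frac{827399}{5184} + \frac{827399 \sqrt{206}}{62208} \approx 350.5$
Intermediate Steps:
$K{\left(C \right)} = \frac{7}{8} + \frac{C}{9}$ ($K{\left(C \right)} = 7 \cdot \frac{1}{8} + C \frac{1}{9} = \frac{7}{8} + \frac{C}{9}$)
$t{\left(c \right)} = c^{\frac{3}{2}}$
$v{\left(S \right)} = \left(-113 + S\right) \left(S + S^{\frac{3}{2}}\right)$ ($v{\left(S \right)} = \left(S + S^{\frac{3}{2}}\right) \left(S + \left(6 - 119\right)\right) = \left(S + S^{\frac{3}{2}}\right) \left(S - 113\right) = \left(S + S^{\frac{3}{2}}\right) \left(-113 + S\right) = \left(-113 + S\right) \left(S + S^{\frac{3}{2}}\right)$)
$- v{\left(K{\left(5 \right)} \right)} = - (\left(\frac{7}{8} + \frac{1}{9} \cdot 5\right)^{2} + \left(\frac{7}{8} + \frac{1}{9} \cdot 5\right)^{\frac{5}{2}} - 113 \left(\frac{7}{8} + \frac{1}{9} \cdot 5\right) - 113 \left(\frac{7}{8} + \frac{1}{9} \cdot 5\right)^{\frac{3}{2}}) = - (\left(\frac{7}{8} + \frac{5}{9}\right)^{2} + \left(\frac{7}{8} + \frac{5}{9}\right)^{\frac{5}{2}} - 113 \left(\frac{7}{8} + \frac{5}{9}\right) - 113 \left(\frac{7}{8} + \frac{5}{9}\right)^{\frac{3}{2}}) = - (\left(\frac{103}{72}\right)^{2} + \left(\frac{103}{72}\right)^{\frac{5}{2}} - \frac{11639}{72} - 113 \left(\frac{103}{72}\right)^{\frac{3}{2}}) = - (\frac{10609}{5184} + \frac{10609 \sqrt{206}}{62208} - \frac{11639}{72} - 113 \frac{103 \sqrt{206}}{864}) = - (\frac{10609}{5184} + \frac{10609 \sqrt{206}}{62208} - \frac{11639}{72} - \frac{11639 \sqrt{206}}{864}) = - (- \frac{827399}{5184} - \frac{827399 \sqrt{206}}{62208}) = \frac{827399}{5184} + \frac{827399 \sqrt{206}}{62208}$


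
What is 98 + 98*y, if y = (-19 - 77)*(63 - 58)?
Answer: -46942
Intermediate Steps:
y = -480 (y = -96*5 = -480)
98 + 98*y = 98 + 98*(-480) = 98 - 47040 = -46942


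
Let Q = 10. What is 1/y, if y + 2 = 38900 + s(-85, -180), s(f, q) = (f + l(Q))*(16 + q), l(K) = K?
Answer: 1/51198 ≈ 1.9532e-5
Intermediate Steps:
s(f, q) = (10 + f)*(16 + q) (s(f, q) = (f + 10)*(16 + q) = (10 + f)*(16 + q))
y = 51198 (y = -2 + (38900 + (160 + 10*(-180) + 16*(-85) - 85*(-180))) = -2 + (38900 + (160 - 1800 - 1360 + 15300)) = -2 + (38900 + 12300) = -2 + 51200 = 51198)
1/y = 1/51198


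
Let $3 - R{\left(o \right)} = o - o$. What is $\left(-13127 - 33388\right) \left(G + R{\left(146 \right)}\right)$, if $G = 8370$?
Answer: $-389470095$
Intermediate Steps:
$R{\left(o \right)} = 3$ ($R{\left(o \right)} = 3 - \left(o - o\right) = 3 - 0 = 3 + 0 = 3$)
$\left(-13127 - 33388\right) \left(G + R{\left(146 \right)}\right) = \left(-13127 - 33388\right) \left(8370 + 3\right) = \left(-46515\right) 8373 = -389470095$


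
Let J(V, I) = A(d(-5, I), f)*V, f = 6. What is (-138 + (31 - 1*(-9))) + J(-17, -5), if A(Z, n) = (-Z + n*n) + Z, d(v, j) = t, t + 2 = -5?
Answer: -710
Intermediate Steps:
t = -7 (t = -2 - 5 = -7)
d(v, j) = -7
A(Z, n) = n² (A(Z, n) = (-Z + n²) + Z = (n² - Z) + Z = n²)
J(V, I) = 36*V (J(V, I) = 6²*V = 36*V)
(-138 + (31 - 1*(-9))) + J(-17, -5) = (-138 + (31 - 1*(-9))) + 36*(-17) = (-138 + (31 + 9)) - 612 = (-138 + 40) - 612 = -98 - 612 = -710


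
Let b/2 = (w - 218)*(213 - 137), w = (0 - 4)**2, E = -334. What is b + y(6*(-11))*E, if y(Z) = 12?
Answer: -34712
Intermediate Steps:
w = 16 (w = (-4)**2 = 16)
b = -30704 (b = 2*((16 - 218)*(213 - 137)) = 2*(-202*76) = 2*(-15352) = -30704)
b + y(6*(-11))*E = -30704 + 12*(-334) = -30704 - 4008 = -34712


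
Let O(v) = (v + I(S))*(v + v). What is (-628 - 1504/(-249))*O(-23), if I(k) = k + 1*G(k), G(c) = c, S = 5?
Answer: -92611064/249 ≈ -3.7193e+5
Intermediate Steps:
I(k) = 2*k (I(k) = k + 1*k = k + k = 2*k)
O(v) = 2*v*(10 + v) (O(v) = (v + 2*5)*(v + v) = (v + 10)*(2*v) = (10 + v)*(2*v) = 2*v*(10 + v))
(-628 - 1504/(-249))*O(-23) = (-628 - 1504/(-249))*(2*(-23)*(10 - 23)) = (-628 - 1504*(-1/249))*(2*(-23)*(-13)) = (-628 + 1504/249)*598 = -154868/249*598 = -92611064/249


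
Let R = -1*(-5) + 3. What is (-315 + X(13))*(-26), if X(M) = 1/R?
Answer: 32747/4 ≈ 8186.8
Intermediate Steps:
R = 8 (R = 5 + 3 = 8)
X(M) = 1/8
(-315 + X(13))*(-26) = (-315 + 1/8)*(-26) = -2519/8*(-26) = 32747/4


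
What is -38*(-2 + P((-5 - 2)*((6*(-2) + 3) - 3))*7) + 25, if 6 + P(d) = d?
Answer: -20647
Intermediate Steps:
P(d) = -6 + d
-38*(-2 + P((-5 - 2)*((6*(-2) + 3) - 3))*7) + 25 = -38*(-2 + (-6 + (-5 - 2)*((6*(-2) + 3) - 3))*7) + 25 = -38*(-2 + (-6 - 7*((-12 + 3) - 3))*7) + 25 = -38*(-2 + (-6 - 7*(-9 - 3))*7) + 25 = -38*(-2 + (-6 - 7*(-12))*7) + 25 = -38*(-2 + (-6 + 84)*7) + 25 = -38*(-2 + 78*7) + 25 = -38*(-2 + 546) + 25 = -38*544 + 25 = -20672 + 25 = -20647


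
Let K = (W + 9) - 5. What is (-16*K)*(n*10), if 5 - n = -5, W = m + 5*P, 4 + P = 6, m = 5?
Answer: -30400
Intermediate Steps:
P = 2 (P = -4 + 6 = 2)
W = 15 (W = 5 + 5*2 = 5 + 10 = 15)
n = 10 (n = 5 - 1*(-5) = 5 + 5 = 10)
K = 19 (K = (15 + 9) - 5 = 24 - 5 = 19)
(-16*K)*(n*10) = (-16*19)*(10*10) = -304*100 = -30400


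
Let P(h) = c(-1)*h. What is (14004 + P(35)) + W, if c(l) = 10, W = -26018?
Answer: -11664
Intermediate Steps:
P(h) = 10*h
(14004 + P(35)) + W = (14004 + 10*35) - 26018 = (14004 + 350) - 26018 = 14354 - 26018 = -11664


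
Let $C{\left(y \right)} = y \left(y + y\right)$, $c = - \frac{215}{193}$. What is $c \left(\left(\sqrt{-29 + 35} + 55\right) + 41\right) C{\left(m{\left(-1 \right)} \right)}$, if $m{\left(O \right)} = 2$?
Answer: $- \frac{165120}{193} - \frac{1720 \sqrt{6}}{193} \approx -877.37$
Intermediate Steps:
$c = - \frac{215}{193}$ ($c = \left(-215\right) \frac{1}{193} = - \frac{215}{193} \approx -1.114$)
$C{\left(y \right)} = 2 y^{2}$ ($C{\left(y \right)} = y 2 y = 2 y^{2}$)
$c \left(\left(\sqrt{-29 + 35} + 55\right) + 41\right) C{\left(m{\left(-1 \right)} \right)} = - \frac{215 \left(\left(\sqrt{-29 + 35} + 55\right) + 41\right)}{193} \cdot 2 \cdot 2^{2} = - \frac{215 \left(\left(\sqrt{6} + 55\right) + 41\right)}{193} \cdot 2 \cdot 4 = - \frac{215 \left(\left(55 + \sqrt{6}\right) + 41\right)}{193} \cdot 8 = - \frac{215 \left(96 + \sqrt{6}\right)}{193} \cdot 8 = \left(- \frac{20640}{193} - \frac{215 \sqrt{6}}{193}\right) 8 = - \frac{165120}{193} - \frac{1720 \sqrt{6}}{193}$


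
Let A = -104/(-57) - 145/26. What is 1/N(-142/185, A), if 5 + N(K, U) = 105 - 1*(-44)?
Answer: 1/144 ≈ 0.0069444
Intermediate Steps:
A = -5561/1482 (A = -104*(-1/57) - 145*1/26 = 104/57 - 145/26 = -5561/1482 ≈ -3.7524)
N(K, U) = 144 (N(K, U) = -5 + (105 - 1*(-44)) = -5 + (105 + 44) = -5 + 149 = 144)
1/N(-142/185, A) = 1/144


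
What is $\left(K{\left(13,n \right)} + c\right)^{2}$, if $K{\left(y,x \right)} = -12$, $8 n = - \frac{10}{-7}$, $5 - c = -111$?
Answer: $10816$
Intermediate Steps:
$c = 116$ ($c = 5 - -111 = 5 + 111 = 116$)
$n = \frac{5}{28}$ ($n = \frac{\left(-10\right) \frac{1}{-7}}{8} = \frac{\left(-10\right) \left(- \frac{1}{7}\right)}{8} = \frac{1}{8} \cdot \frac{10}{7} = \frac{5}{28} \approx 0.17857$)
$\left(K{\left(13,n \right)} + c\right)^{2} = \left(-12 + 116\right)^{2} = 104^{2} = 10816$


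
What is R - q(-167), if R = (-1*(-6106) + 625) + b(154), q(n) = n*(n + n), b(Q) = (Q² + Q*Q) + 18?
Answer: -1597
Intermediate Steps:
b(Q) = 18 + 2*Q² (b(Q) = (Q² + Q²) + 18 = 2*Q² + 18 = 18 + 2*Q²)
q(n) = 2*n² (q(n) = n*(2*n) = 2*n²)
R = 54181 (R = (-1*(-6106) + 625) + (18 + 2*154²) = (6106 + 625) + (18 + 2*23716) = 6731 + (18 + 47432) = 6731 + 47450 = 54181)
R - q(-167) = 54181 - 2*(-167)² = 54181 - 2*27889 = 54181 - 1*55778 = 54181 - 55778 = -1597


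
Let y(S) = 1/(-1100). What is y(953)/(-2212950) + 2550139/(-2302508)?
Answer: -1551915776938123/1401217146615000 ≈ -1.1075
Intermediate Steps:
y(S) = -1/1100
y(953)/(-2212950) + 2550139/(-2302508) = -1/1100/(-2212950) + 2550139/(-2302508) = -1/1100*(-1/2212950) + 2550139*(-1/2302508) = 1/2434245000 - 2550139/2302508 = -1551915776938123/1401217146615000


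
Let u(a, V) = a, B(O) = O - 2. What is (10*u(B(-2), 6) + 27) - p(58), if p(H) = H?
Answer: -71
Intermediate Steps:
B(O) = -2 + O
(10*u(B(-2), 6) + 27) - p(58) = (10*(-2 - 2) + 27) - 1*58 = (10*(-4) + 27) - 58 = (-40 + 27) - 58 = -13 - 58 = -71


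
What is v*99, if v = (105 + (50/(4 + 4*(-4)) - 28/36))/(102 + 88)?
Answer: 19811/380 ≈ 52.134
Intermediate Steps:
v = 1801/3420 (v = (105 + (50/(4 - 16) - 28*1/36))/190 = (105 + (50/(-12) - 7/9))*(1/190) = (105 + (50*(-1/12) - 7/9))*(1/190) = (105 + (-25/6 - 7/9))*(1/190) = (105 - 89/18)*(1/190) = (1801/18)*(1/190) = 1801/3420 ≈ 0.52661)
v*99 = (1801/3420)*99 = 19811/380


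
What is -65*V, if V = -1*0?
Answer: 0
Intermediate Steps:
V = 0
-65*V = -65*0 = 0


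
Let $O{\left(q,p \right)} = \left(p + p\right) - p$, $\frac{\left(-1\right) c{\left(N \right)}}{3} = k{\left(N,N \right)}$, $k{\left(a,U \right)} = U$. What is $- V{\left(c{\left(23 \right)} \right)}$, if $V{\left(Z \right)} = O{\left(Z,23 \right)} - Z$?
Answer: $-92$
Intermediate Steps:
$c{\left(N \right)} = - 3 N$
$O{\left(q,p \right)} = p$ ($O{\left(q,p \right)} = 2 p - p = p$)
$V{\left(Z \right)} = 23 - Z$
$- V{\left(c{\left(23 \right)} \right)} = - (23 - \left(-3\right) 23) = - (23 - -69) = - (23 + 69) = \left(-1\right) 92 = -92$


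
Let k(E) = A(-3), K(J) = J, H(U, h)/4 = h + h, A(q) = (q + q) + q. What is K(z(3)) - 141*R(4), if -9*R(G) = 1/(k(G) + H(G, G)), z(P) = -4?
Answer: -229/69 ≈ -3.3188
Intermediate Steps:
A(q) = 3*q (A(q) = 2*q + q = 3*q)
H(U, h) = 8*h (H(U, h) = 4*(h + h) = 4*(2*h) = 8*h)
k(E) = -9 (k(E) = 3*(-3) = -9)
R(G) = -1/(9*(-9 + 8*G))
K(z(3)) - 141*R(4) = -4 - (-141)/(-81 + 72*4) = -4 - (-141)/(-81 + 288) = -4 - (-141)/207 = -4 - 141*(-1/207) = -4 + 47/69 = -229/69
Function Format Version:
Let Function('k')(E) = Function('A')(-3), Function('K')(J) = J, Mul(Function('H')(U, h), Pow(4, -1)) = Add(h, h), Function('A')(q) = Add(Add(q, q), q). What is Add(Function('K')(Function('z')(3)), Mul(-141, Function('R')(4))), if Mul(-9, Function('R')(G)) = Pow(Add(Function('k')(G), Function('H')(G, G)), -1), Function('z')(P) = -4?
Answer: Rational(-229, 69) ≈ -3.3188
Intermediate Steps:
Function('A')(q) = Mul(3, q) (Function('A')(q) = Add(Mul(2, q), q) = Mul(3, q))
Function('H')(U, h) = Mul(8, h) (Function('H')(U, h) = Mul(4, Add(h, h)) = Mul(4, Mul(2, h)) = Mul(8, h))
Function('k')(E) = -9 (Function('k')(E) = Mul(3, -3) = -9)
Function('R')(G) = Mul(Rational(-1, 9), Pow(Add(-9, Mul(8, G)), -1))
Add(Function('K')(Function('z')(3)), Mul(-141, Function('R')(4))) = Add(-4, Mul(-141, Mul(-1, Pow(Add(-81, Mul(72, 4)), -1)))) = Add(-4, Mul(-141, Mul(-1, Pow(Add(-81, 288), -1)))) = Add(-4, Mul(-141, Mul(-1, Pow(207, -1)))) = Add(-4, Mul(-141, Mul(-1, Rational(1, 207)))) = Add(-4, Mul(-141, Rational(-1, 207))) = Add(-4, Rational(47, 69)) = Rational(-229, 69)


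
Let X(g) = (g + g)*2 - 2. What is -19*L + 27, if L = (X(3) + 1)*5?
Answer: -1018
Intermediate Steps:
X(g) = -2 + 4*g (X(g) = (2*g)*2 - 2 = 4*g - 2 = -2 + 4*g)
L = 55 (L = ((-2 + 4*3) + 1)*5 = ((-2 + 12) + 1)*5 = (10 + 1)*5 = 11*5 = 55)
-19*L + 27 = -19*55 + 27 = -1045 + 27 = -1018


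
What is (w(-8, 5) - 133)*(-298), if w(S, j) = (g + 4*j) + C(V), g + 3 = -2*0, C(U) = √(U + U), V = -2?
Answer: 34568 - 596*I ≈ 34568.0 - 596.0*I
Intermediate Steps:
C(U) = √2*√U (C(U) = √(2*U) = √2*√U)
g = -3 (g = -3 - 2*0 = -3 + 0 = -3)
w(S, j) = -3 + 2*I + 4*j (w(S, j) = (-3 + 4*j) + √2*√(-2) = (-3 + 4*j) + √2*(I*√2) = (-3 + 4*j) + 2*I = -3 + 2*I + 4*j)
(w(-8, 5) - 133)*(-298) = ((-3 + 2*I + 4*5) - 133)*(-298) = ((-3 + 2*I + 20) - 133)*(-298) = ((17 + 2*I) - 133)*(-298) = (-116 + 2*I)*(-298) = 34568 - 596*I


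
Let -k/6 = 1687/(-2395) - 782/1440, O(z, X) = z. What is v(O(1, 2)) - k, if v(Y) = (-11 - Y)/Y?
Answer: -1119977/57480 ≈ -19.485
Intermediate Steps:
k = 430217/57480 (k = -6*(1687/(-2395) - 782/1440) = -6*(1687*(-1/2395) - 782*1/1440) = -6*(-1687/2395 - 391/720) = -6*(-430217/344880) = 430217/57480 ≈ 7.4846)
v(Y) = (-11 - Y)/Y
v(O(1, 2)) - k = (-11 - 1*1)/1 - 1*430217/57480 = 1*(-11 - 1) - 430217/57480 = 1*(-12) - 430217/57480 = -12 - 430217/57480 = -1119977/57480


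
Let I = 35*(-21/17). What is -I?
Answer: 735/17 ≈ 43.235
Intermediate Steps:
I = -735/17 (I = 35*(-21*1/17) = 35*(-21/17) = -735/17 ≈ -43.235)
-I = -1*(-735/17) = 735/17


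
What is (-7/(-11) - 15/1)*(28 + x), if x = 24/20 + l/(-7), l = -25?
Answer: -181226/385 ≈ -470.72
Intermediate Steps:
x = 167/35 (x = 24/20 - 25/(-7) = 24*(1/20) - 25*(-1/7) = 6/5 + 25/7 = 167/35 ≈ 4.7714)
(-7/(-11) - 15/1)*(28 + x) = (-7/(-11) - 15/1)*(28 + 167/35) = (-7*(-1/11) - 15*1)*(1147/35) = (7/11 - 15)*(1147/35) = -158/11*1147/35 = -181226/385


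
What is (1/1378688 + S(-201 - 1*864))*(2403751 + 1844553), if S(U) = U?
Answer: -389862269646161/86168 ≈ -4.5244e+9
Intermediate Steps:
(1/1378688 + S(-201 - 1*864))*(2403751 + 1844553) = (1/1378688 + (-201 - 1*864))*(2403751 + 1844553) = (1/1378688 + (-201 - 864))*4248304 = (1/1378688 - 1065)*4248304 = -1468302719/1378688*4248304 = -389862269646161/86168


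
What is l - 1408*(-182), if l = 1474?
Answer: 257730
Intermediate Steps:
l - 1408*(-182) = 1474 - 1408*(-182) = 1474 + 256256 = 257730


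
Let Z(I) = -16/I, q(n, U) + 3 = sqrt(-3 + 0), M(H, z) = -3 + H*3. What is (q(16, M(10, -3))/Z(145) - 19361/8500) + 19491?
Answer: 663540931/34000 - 145*I*sqrt(3)/16 ≈ 19516.0 - 15.697*I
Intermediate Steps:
M(H, z) = -3 + 3*H
q(n, U) = -3 + I*sqrt(3) (q(n, U) = -3 + sqrt(-3 + 0) = -3 + sqrt(-3) = -3 + I*sqrt(3))
(q(16, M(10, -3))/Z(145) - 19361/8500) + 19491 = ((-3 + I*sqrt(3))/((-16/145)) - 19361/8500) + 19491 = ((-3 + I*sqrt(3))/((-16*1/145)) - 19361*1/8500) + 19491 = ((-3 + I*sqrt(3))/(-16/145) - 19361/8500) + 19491 = ((-3 + I*sqrt(3))*(-145/16) - 19361/8500) + 19491 = ((435/16 - 145*I*sqrt(3)/16) - 19361/8500) + 19491 = (846931/34000 - 145*I*sqrt(3)/16) + 19491 = 663540931/34000 - 145*I*sqrt(3)/16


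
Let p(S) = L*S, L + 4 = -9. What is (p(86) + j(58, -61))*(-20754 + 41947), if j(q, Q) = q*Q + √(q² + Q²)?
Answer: -98674608 + 21193*√7085 ≈ -9.6891e+7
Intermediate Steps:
L = -13 (L = -4 - 9 = -13)
p(S) = -13*S
j(q, Q) = √(Q² + q²) + Q*q (j(q, Q) = Q*q + √(Q² + q²) = √(Q² + q²) + Q*q)
(p(86) + j(58, -61))*(-20754 + 41947) = (-13*86 + (√((-61)² + 58²) - 61*58))*(-20754 + 41947) = (-1118 + (√(3721 + 3364) - 3538))*21193 = (-1118 + (√7085 - 3538))*21193 = (-1118 + (-3538 + √7085))*21193 = (-4656 + √7085)*21193 = -98674608 + 21193*√7085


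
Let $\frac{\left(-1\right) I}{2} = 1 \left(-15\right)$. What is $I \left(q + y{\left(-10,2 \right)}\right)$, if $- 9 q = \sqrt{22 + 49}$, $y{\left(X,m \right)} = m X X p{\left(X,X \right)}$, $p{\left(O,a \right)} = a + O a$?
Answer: $540000 - \frac{10 \sqrt{71}}{3} \approx 5.3997 \cdot 10^{5}$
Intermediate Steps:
$y{\left(X,m \right)} = m X^{3} \left(1 + X\right)$ ($y{\left(X,m \right)} = m X X X \left(1 + X\right) = X m X X \left(1 + X\right) = m X^{2} X \left(1 + X\right) = m X^{3} \left(1 + X\right)$)
$I = 30$ ($I = - 2 \cdot 1 \left(-15\right) = \left(-2\right) \left(-15\right) = 30$)
$q = - \frac{\sqrt{71}}{9}$ ($q = - \frac{\sqrt{22 + 49}}{9} = - \frac{\sqrt{71}}{9} \approx -0.93624$)
$I \left(q + y{\left(-10,2 \right)}\right) = 30 \left(- \frac{\sqrt{71}}{9} + 2 \left(-10\right)^{3} \left(1 - 10\right)\right) = 30 \left(- \frac{\sqrt{71}}{9} + 2 \left(-1000\right) \left(-9\right)\right) = 30 \left(- \frac{\sqrt{71}}{9} + 18000\right) = 30 \left(18000 - \frac{\sqrt{71}}{9}\right) = 540000 - \frac{10 \sqrt{71}}{3}$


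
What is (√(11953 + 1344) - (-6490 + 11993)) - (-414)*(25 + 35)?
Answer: 19337 + √13297 ≈ 19452.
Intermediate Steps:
(√(11953 + 1344) - (-6490 + 11993)) - (-414)*(25 + 35) = (√13297 - 1*5503) - (-414)*60 = (√13297 - 5503) - 1*(-24840) = (-5503 + √13297) + 24840 = 19337 + √13297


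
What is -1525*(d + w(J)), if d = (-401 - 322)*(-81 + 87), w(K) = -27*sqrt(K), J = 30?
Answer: 6615450 + 41175*sqrt(30) ≈ 6.8410e+6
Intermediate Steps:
d = -4338 (d = -723*6 = -4338)
-1525*(d + w(J)) = -1525*(-4338 - 27*sqrt(30)) = 6615450 + 41175*sqrt(30)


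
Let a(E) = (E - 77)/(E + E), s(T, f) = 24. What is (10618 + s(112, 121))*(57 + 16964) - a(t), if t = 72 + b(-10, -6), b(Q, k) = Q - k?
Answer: 24634697561/136 ≈ 1.8114e+8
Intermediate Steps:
t = 68 (t = 72 + (-10 - 1*(-6)) = 72 + (-10 + 6) = 72 - 4 = 68)
a(E) = (-77 + E)/(2*E) (a(E) = (-77 + E)/((2*E)) = (-77 + E)*(1/(2*E)) = (-77 + E)/(2*E))
(10618 + s(112, 121))*(57 + 16964) - a(t) = (10618 + 24)*(57 + 16964) - (-77 + 68)/(2*68) = 10642*17021 - (-9)/(2*68) = 181137482 - 1*(-9/136) = 181137482 + 9/136 = 24634697561/136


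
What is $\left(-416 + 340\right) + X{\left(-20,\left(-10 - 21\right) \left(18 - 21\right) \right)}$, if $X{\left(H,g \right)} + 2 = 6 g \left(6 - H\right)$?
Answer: $14430$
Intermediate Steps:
$X{\left(H,g \right)} = -2 + 6 g \left(6 - H\right)$
$\left(-416 + 340\right) + X{\left(-20,\left(-10 - 21\right) \left(18 - 21\right) \right)} = \left(-416 + 340\right) - \left(2 - 156 \left(-10 - 21\right) \left(18 - 21\right)\right) = -76 - \left(2 - \left(-4836\right) \left(-3\right)\right) = -76 - \left(-3346 - 11160\right) = -76 + \left(-2 + 3348 + 11160\right) = -76 + 14506 = 14430$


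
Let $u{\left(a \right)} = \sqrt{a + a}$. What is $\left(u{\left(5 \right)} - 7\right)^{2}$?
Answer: $\left(7 - \sqrt{10}\right)^{2} \approx 14.728$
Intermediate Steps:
$u{\left(a \right)} = \sqrt{2} \sqrt{a}$ ($u{\left(a \right)} = \sqrt{2 a} = \sqrt{2} \sqrt{a}$)
$\left(u{\left(5 \right)} - 7\right)^{2} = \left(\sqrt{2} \sqrt{5} - 7\right)^{2} = \left(\sqrt{10} - 7\right)^{2} = \left(-7 + \sqrt{10}\right)^{2}$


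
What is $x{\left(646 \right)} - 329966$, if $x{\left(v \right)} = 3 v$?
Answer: $-328028$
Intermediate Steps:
$x{\left(646 \right)} - 329966 = 3 \cdot 646 - 329966 = 1938 - 329966 = -328028$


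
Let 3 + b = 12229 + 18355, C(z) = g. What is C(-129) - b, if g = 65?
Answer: -30516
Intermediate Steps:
C(z) = 65
b = 30581 (b = -3 + (12229 + 18355) = -3 + 30584 = 30581)
C(-129) - b = 65 - 1*30581 = 65 - 30581 = -30516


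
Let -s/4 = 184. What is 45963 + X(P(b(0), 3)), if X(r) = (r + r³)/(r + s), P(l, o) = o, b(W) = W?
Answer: 33690849/733 ≈ 45963.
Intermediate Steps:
s = -736 (s = -4*184 = -736)
X(r) = (r + r³)/(-736 + r) (X(r) = (r + r³)/(r - 736) = (r + r³)/(-736 + r))
45963 + X(P(b(0), 3)) = 45963 + (3 + 3³)/(-736 + 3) = 45963 + (3 + 27)/(-733) = 45963 - 1/733*30 = 45963 - 30/733 = 33690849/733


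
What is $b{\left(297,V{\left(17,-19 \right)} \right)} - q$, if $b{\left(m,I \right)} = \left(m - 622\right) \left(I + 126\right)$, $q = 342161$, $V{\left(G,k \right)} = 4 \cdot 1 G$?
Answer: $-405211$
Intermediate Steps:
$V{\left(G,k \right)} = 4 G$
$b{\left(m,I \right)} = \left(-622 + m\right) \left(126 + I\right)$
$b{\left(297,V{\left(17,-19 \right)} \right)} - q = \left(-78372 - 622 \cdot 4 \cdot 17 + 126 \cdot 297 + 4 \cdot 17 \cdot 297\right) - 342161 = \left(-78372 - 42296 + 37422 + 68 \cdot 297\right) - 342161 = \left(-78372 - 42296 + 37422 + 20196\right) - 342161 = -63050 - 342161 = -405211$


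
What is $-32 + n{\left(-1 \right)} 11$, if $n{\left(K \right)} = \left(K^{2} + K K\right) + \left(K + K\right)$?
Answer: $-32$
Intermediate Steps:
$n{\left(K \right)} = 2 K + 2 K^{2}$ ($n{\left(K \right)} = \left(K^{2} + K^{2}\right) + 2 K = 2 K^{2} + 2 K = 2 K + 2 K^{2}$)
$-32 + n{\left(-1 \right)} 11 = -32 + 2 \left(-1\right) \left(1 - 1\right) 11 = -32 + 2 \left(-1\right) 0 \cdot 11 = -32 + 0 \cdot 11 = -32 + 0 = -32$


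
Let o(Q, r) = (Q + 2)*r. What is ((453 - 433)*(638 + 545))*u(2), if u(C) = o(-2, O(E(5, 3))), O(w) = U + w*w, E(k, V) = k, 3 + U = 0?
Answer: 0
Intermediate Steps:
U = -3 (U = -3 + 0 = -3)
O(w) = -3 + w² (O(w) = -3 + w*w = -3 + w²)
o(Q, r) = r*(2 + Q) (o(Q, r) = (2 + Q)*r = r*(2 + Q))
u(C) = 0 (u(C) = (-3 + 5²)*(2 - 2) = (-3 + 25)*0 = 22*0 = 0)
((453 - 433)*(638 + 545))*u(2) = ((453 - 433)*(638 + 545))*0 = (20*1183)*0 = 23660*0 = 0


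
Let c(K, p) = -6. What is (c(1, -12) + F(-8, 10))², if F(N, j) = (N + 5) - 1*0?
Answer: 81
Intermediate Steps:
F(N, j) = 5 + N (F(N, j) = (5 + N) + 0 = 5 + N)
(c(1, -12) + F(-8, 10))² = (-6 + (5 - 8))² = (-6 - 3)² = (-9)² = 81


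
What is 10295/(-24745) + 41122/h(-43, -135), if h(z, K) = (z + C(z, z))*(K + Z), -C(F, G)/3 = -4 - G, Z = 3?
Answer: 80013349/52261440 ≈ 1.5310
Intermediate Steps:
C(F, G) = 12 + 3*G (C(F, G) = -3*(-4 - G) = 12 + 3*G)
h(z, K) = (3 + K)*(12 + 4*z) (h(z, K) = (z + (12 + 3*z))*(K + 3) = (12 + 4*z)*(3 + K) = (3 + K)*(12 + 4*z))
10295/(-24745) + 41122/h(-43, -135) = 10295/(-24745) + 41122/(36 + 12*(-135) + 12*(-43) + 4*(-135)*(-43)) = 10295*(-1/24745) + 41122/(36 - 1620 - 516 + 23220) = -2059/4949 + 41122/21120 = -2059/4949 + 41122*(1/21120) = -2059/4949 + 20561/10560 = 80013349/52261440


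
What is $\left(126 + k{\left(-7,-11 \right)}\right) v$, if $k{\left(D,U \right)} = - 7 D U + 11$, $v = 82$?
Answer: $-32964$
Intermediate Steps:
$k{\left(D,U \right)} = 11 - 7 D U$ ($k{\left(D,U \right)} = - 7 D U + 11 = 11 - 7 D U$)
$\left(126 + k{\left(-7,-11 \right)}\right) v = \left(126 + \left(11 - \left(-49\right) \left(-11\right)\right)\right) 82 = \left(126 + \left(11 - 539\right)\right) 82 = \left(126 - 528\right) 82 = \left(-402\right) 82 = -32964$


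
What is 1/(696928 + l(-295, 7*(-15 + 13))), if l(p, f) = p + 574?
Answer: 1/697207 ≈ 1.4343e-6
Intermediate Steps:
l(p, f) = 574 + p
1/(696928 + l(-295, 7*(-15 + 13))) = 1/(696928 + (574 - 295)) = 1/(696928 + 279) = 1/697207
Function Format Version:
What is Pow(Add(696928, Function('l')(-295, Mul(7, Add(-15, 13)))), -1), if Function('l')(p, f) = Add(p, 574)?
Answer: Rational(1, 697207) ≈ 1.4343e-6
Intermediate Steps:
Function('l')(p, f) = Add(574, p)
Pow(Add(696928, Function('l')(-295, Mul(7, Add(-15, 13)))), -1) = Pow(Add(696928, Add(574, -295)), -1) = Pow(Add(696928, 279), -1) = Pow(697207, -1) = Rational(1, 697207)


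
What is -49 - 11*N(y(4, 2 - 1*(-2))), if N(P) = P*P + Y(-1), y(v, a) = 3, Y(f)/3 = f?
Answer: -115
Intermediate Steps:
Y(f) = 3*f
N(P) = -3 + P**2 (N(P) = P*P + 3*(-1) = P**2 - 3 = -3 + P**2)
-49 - 11*N(y(4, 2 - 1*(-2))) = -49 - 11*(-3 + 3**2) = -49 - 11*(-3 + 9) = -49 - 11*6 = -49 - 66 = -115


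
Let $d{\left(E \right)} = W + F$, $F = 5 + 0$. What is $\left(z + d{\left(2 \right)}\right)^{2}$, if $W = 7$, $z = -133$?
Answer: $14641$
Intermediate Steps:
$F = 5$
$d{\left(E \right)} = 12$ ($d{\left(E \right)} = 7 + 5 = 12$)
$\left(z + d{\left(2 \right)}\right)^{2} = \left(-133 + 12\right)^{2} = \left(-121\right)^{2} = 14641$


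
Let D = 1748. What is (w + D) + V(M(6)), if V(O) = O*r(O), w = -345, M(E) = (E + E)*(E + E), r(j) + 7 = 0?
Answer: 395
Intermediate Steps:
r(j) = -7 (r(j) = -7 + 0 = -7)
M(E) = 4*E**2 (M(E) = (2*E)*(2*E) = 4*E**2)
V(O) = -7*O (V(O) = O*(-7) = -7*O)
(w + D) + V(M(6)) = (-345 + 1748) - 28*6**2 = 1403 - 28*36 = 1403 - 7*144 = 1403 - 1008 = 395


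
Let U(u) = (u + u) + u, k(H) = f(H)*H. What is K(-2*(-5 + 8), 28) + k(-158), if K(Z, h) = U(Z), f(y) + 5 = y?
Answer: 25736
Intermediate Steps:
f(y) = -5 + y
k(H) = H*(-5 + H) (k(H) = (-5 + H)*H = H*(-5 + H))
U(u) = 3*u (U(u) = 2*u + u = 3*u)
K(Z, h) = 3*Z
K(-2*(-5 + 8), 28) + k(-158) = 3*(-2*(-5 + 8)) - 158*(-5 - 158) = 3*(-2*3) - 158*(-163) = 3*(-6) + 25754 = -18 + 25754 = 25736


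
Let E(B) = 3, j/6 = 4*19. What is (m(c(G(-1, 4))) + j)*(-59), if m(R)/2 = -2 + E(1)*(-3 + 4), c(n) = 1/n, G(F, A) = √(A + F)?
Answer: -27022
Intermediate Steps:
j = 456 (j = 6*(4*19) = 6*76 = 456)
m(R) = 2 (m(R) = 2*(-2 + 3*(-3 + 4)) = 2*(-2 + 3*1) = 2*(-2 + 3) = 2*1 = 2)
(m(c(G(-1, 4))) + j)*(-59) = (2 + 456)*(-59) = 458*(-59) = -27022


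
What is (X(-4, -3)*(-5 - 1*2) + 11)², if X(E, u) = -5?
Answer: 2116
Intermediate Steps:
(X(-4, -3)*(-5 - 1*2) + 11)² = (-5*(-5 - 1*2) + 11)² = (-5*(-5 - 2) + 11)² = (-5*(-7) + 11)² = (35 + 11)² = 46² = 2116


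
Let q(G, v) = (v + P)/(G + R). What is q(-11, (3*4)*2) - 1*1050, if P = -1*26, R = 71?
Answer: -31501/30 ≈ -1050.0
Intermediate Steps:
P = -26
q(G, v) = (-26 + v)/(71 + G) (q(G, v) = (v - 26)/(G + 71) = (-26 + v)/(71 + G))
q(-11, (3*4)*2) - 1*1050 = (-26 + (3*4)*2)/(71 - 11) - 1*1050 = (-26 + 12*2)/60 - 1050 = (-26 + 24)/60 - 1050 = (1/60)*(-2) - 1050 = -1/30 - 1050 = -31501/30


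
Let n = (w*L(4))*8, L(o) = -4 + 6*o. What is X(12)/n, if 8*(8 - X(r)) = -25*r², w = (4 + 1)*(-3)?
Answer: -229/1200 ≈ -0.19083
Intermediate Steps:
w = -15 (w = 5*(-3) = -15)
X(r) = 8 + 25*r²/8 (X(r) = 8 - (-25)*r²/8 = 8 + 25*r²/8)
n = -2400 (n = -15*(-4 + 6*4)*8 = -15*(-4 + 24)*8 = -15*20*8 = -300*8 = -2400)
X(12)/n = (8 + (25/8)*12²)/(-2400) = (8 + (25/8)*144)*(-1/2400) = (8 + 450)*(-1/2400) = 458*(-1/2400) = -229/1200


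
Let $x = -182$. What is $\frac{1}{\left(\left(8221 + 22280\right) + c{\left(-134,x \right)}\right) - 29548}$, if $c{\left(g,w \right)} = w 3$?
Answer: $\frac{1}{407} \approx 0.002457$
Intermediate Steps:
$c{\left(g,w \right)} = 3 w$
$\frac{1}{\left(\left(8221 + 22280\right) + c{\left(-134,x \right)}\right) - 29548} = \frac{1}{\left(\left(8221 + 22280\right) + 3 \left(-182\right)\right) - 29548} = \frac{1}{\left(30501 - 546\right) - 29548} = \frac{1}{29955 - 29548} = \frac{1}{407}$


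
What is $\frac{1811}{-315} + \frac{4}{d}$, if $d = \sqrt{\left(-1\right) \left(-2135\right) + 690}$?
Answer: $- \frac{1811}{315} + \frac{4 \sqrt{113}}{565} \approx -5.674$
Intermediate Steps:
$d = 5 \sqrt{113}$ ($d = \sqrt{2135 + 690} = \sqrt{2825} = 5 \sqrt{113} \approx 53.151$)
$\frac{1811}{-315} + \frac{4}{d} = \frac{1811}{-315} + \frac{4}{5 \sqrt{113}} = 1811 \left(- \frac{1}{315}\right) + 4 \frac{\sqrt{113}}{565} = - \frac{1811}{315} + \frac{4 \sqrt{113}}{565}$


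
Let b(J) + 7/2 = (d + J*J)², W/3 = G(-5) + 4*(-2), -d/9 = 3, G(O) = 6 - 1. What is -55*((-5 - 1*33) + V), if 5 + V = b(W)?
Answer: -315645/2 ≈ -1.5782e+5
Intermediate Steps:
G(O) = 5
d = -27 (d = -9*3 = -27)
W = -9 (W = 3*(5 + 4*(-2)) = 3*(5 - 8) = 3*(-3) = -9)
b(J) = -7/2 + (-27 + J²)² (b(J) = -7/2 + (-27 + J*J)² = -7/2 + (-27 + J²)²)
V = 5815/2 (V = -5 + (-7/2 + (-27 + (-9)²)²) = -5 + (-7/2 + (-27 + 81)²) = -5 + (-7/2 + 54²) = -5 + (-7/2 + 2916) = -5 + 5825/2 = 5815/2 ≈ 2907.5)
-55*((-5 - 1*33) + V) = -55*((-5 - 1*33) + 5815/2) = -55*((-5 - 33) + 5815/2) = -55*(-38 + 5815/2) = -55*5739/2 = -315645/2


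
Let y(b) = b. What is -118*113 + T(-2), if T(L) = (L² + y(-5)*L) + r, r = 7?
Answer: -13313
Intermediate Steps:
T(L) = 7 + L² - 5*L (T(L) = (L² - 5*L) + 7 = 7 + L² - 5*L)
-118*113 + T(-2) = -118*113 + (7 + (-2)² - 5*(-2)) = -13334 + (7 + 4 + 10) = -13334 + 21 = -13313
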